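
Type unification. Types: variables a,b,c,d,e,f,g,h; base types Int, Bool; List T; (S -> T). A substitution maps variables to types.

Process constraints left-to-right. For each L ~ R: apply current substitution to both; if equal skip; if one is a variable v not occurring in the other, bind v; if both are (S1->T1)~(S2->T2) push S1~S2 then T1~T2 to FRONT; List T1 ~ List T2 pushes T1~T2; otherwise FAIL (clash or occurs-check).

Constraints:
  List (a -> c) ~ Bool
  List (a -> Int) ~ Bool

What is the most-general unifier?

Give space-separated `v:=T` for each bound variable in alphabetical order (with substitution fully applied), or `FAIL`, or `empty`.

Answer: FAIL

Derivation:
step 1: unify List (a -> c) ~ Bool  [subst: {-} | 1 pending]
  clash: List (a -> c) vs Bool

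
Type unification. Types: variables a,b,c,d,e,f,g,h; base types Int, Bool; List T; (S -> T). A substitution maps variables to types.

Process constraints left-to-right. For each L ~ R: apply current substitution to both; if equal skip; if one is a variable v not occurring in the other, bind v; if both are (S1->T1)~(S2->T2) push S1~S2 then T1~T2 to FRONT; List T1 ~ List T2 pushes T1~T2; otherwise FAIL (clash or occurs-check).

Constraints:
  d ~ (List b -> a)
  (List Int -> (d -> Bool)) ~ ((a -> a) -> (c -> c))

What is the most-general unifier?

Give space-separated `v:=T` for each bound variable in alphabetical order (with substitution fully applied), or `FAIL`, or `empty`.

step 1: unify d ~ (List b -> a)  [subst: {-} | 1 pending]
  bind d := (List b -> a)
step 2: unify (List Int -> ((List b -> a) -> Bool)) ~ ((a -> a) -> (c -> c))  [subst: {d:=(List b -> a)} | 0 pending]
  -> decompose arrow: push List Int~(a -> a), ((List b -> a) -> Bool)~(c -> c)
step 3: unify List Int ~ (a -> a)  [subst: {d:=(List b -> a)} | 1 pending]
  clash: List Int vs (a -> a)

Answer: FAIL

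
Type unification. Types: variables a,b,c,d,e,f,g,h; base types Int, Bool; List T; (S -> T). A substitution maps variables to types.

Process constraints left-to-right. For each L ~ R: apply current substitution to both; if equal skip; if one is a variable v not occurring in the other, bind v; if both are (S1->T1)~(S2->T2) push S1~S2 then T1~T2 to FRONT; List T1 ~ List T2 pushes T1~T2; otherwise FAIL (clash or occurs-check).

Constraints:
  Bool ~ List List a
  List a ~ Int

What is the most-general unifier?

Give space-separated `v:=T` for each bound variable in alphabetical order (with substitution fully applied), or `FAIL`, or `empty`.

step 1: unify Bool ~ List List a  [subst: {-} | 1 pending]
  clash: Bool vs List List a

Answer: FAIL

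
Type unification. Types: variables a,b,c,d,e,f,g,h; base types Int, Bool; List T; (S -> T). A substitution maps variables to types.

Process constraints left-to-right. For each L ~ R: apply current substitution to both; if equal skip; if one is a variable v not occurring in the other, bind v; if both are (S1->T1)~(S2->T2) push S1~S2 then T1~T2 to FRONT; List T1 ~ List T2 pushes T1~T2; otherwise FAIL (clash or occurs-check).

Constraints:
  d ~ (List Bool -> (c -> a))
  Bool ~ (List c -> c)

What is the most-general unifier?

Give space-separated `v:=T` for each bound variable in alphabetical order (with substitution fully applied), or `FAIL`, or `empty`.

Answer: FAIL

Derivation:
step 1: unify d ~ (List Bool -> (c -> a))  [subst: {-} | 1 pending]
  bind d := (List Bool -> (c -> a))
step 2: unify Bool ~ (List c -> c)  [subst: {d:=(List Bool -> (c -> a))} | 0 pending]
  clash: Bool vs (List c -> c)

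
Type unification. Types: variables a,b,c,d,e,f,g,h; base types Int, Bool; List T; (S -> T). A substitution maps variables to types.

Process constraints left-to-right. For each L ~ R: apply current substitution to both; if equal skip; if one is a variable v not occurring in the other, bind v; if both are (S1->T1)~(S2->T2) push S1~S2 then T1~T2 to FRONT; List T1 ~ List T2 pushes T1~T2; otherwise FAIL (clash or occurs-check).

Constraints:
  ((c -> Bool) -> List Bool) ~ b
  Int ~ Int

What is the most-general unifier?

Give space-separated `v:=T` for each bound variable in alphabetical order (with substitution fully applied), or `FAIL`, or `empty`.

Answer: b:=((c -> Bool) -> List Bool)

Derivation:
step 1: unify ((c -> Bool) -> List Bool) ~ b  [subst: {-} | 1 pending]
  bind b := ((c -> Bool) -> List Bool)
step 2: unify Int ~ Int  [subst: {b:=((c -> Bool) -> List Bool)} | 0 pending]
  -> identical, skip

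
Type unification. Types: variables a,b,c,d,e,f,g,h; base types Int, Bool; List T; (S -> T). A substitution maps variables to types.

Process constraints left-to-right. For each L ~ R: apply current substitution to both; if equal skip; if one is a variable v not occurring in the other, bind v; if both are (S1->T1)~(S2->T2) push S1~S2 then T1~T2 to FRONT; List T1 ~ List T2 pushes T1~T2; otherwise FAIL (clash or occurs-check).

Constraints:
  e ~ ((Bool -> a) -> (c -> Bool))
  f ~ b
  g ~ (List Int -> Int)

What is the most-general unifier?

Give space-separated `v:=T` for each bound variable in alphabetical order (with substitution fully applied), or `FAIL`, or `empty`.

step 1: unify e ~ ((Bool -> a) -> (c -> Bool))  [subst: {-} | 2 pending]
  bind e := ((Bool -> a) -> (c -> Bool))
step 2: unify f ~ b  [subst: {e:=((Bool -> a) -> (c -> Bool))} | 1 pending]
  bind f := b
step 3: unify g ~ (List Int -> Int)  [subst: {e:=((Bool -> a) -> (c -> Bool)), f:=b} | 0 pending]
  bind g := (List Int -> Int)

Answer: e:=((Bool -> a) -> (c -> Bool)) f:=b g:=(List Int -> Int)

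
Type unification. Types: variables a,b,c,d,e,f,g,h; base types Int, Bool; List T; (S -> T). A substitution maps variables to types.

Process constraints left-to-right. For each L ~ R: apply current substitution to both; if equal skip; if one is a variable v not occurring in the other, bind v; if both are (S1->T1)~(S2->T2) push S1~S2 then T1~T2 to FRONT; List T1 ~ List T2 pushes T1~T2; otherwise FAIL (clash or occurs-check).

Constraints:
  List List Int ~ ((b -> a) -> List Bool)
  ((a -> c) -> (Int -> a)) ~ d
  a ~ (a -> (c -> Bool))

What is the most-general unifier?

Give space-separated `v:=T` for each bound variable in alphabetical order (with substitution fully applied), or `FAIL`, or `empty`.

step 1: unify List List Int ~ ((b -> a) -> List Bool)  [subst: {-} | 2 pending]
  clash: List List Int vs ((b -> a) -> List Bool)

Answer: FAIL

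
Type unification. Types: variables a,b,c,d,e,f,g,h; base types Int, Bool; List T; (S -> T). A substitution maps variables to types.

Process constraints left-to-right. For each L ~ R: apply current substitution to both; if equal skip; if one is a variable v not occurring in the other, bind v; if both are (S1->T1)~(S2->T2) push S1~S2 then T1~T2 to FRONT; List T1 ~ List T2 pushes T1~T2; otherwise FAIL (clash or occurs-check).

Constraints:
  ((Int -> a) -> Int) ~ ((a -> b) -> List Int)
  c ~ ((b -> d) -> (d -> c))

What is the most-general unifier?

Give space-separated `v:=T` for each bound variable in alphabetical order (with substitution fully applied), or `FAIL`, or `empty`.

step 1: unify ((Int -> a) -> Int) ~ ((a -> b) -> List Int)  [subst: {-} | 1 pending]
  -> decompose arrow: push (Int -> a)~(a -> b), Int~List Int
step 2: unify (Int -> a) ~ (a -> b)  [subst: {-} | 2 pending]
  -> decompose arrow: push Int~a, a~b
step 3: unify Int ~ a  [subst: {-} | 3 pending]
  bind a := Int
step 4: unify Int ~ b  [subst: {a:=Int} | 2 pending]
  bind b := Int
step 5: unify Int ~ List Int  [subst: {a:=Int, b:=Int} | 1 pending]
  clash: Int vs List Int

Answer: FAIL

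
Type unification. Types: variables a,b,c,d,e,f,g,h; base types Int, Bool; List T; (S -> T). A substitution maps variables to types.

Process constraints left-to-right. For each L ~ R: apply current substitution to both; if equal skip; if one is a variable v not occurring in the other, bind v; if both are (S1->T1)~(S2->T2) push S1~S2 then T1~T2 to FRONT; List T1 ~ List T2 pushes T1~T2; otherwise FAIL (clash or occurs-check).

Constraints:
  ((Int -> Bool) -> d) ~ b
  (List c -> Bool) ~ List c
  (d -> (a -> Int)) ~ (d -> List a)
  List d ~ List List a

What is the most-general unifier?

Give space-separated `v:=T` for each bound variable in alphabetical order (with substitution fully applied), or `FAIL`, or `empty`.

Answer: FAIL

Derivation:
step 1: unify ((Int -> Bool) -> d) ~ b  [subst: {-} | 3 pending]
  bind b := ((Int -> Bool) -> d)
step 2: unify (List c -> Bool) ~ List c  [subst: {b:=((Int -> Bool) -> d)} | 2 pending]
  clash: (List c -> Bool) vs List c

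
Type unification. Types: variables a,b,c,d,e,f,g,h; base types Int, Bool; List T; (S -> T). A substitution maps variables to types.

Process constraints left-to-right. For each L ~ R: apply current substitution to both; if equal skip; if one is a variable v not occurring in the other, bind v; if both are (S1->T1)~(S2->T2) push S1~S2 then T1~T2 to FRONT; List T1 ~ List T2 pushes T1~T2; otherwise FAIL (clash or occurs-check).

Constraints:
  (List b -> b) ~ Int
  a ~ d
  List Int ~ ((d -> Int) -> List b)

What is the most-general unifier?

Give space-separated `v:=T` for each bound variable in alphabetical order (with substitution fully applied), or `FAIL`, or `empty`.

Answer: FAIL

Derivation:
step 1: unify (List b -> b) ~ Int  [subst: {-} | 2 pending]
  clash: (List b -> b) vs Int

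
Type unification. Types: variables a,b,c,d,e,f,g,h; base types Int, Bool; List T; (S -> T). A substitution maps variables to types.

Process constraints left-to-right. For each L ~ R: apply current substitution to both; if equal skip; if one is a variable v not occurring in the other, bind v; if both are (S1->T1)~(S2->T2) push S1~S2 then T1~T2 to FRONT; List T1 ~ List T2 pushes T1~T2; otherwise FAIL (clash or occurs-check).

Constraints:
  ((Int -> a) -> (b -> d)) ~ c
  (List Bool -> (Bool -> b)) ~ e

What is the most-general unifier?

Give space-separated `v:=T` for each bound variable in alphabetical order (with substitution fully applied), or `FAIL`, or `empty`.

step 1: unify ((Int -> a) -> (b -> d)) ~ c  [subst: {-} | 1 pending]
  bind c := ((Int -> a) -> (b -> d))
step 2: unify (List Bool -> (Bool -> b)) ~ e  [subst: {c:=((Int -> a) -> (b -> d))} | 0 pending]
  bind e := (List Bool -> (Bool -> b))

Answer: c:=((Int -> a) -> (b -> d)) e:=(List Bool -> (Bool -> b))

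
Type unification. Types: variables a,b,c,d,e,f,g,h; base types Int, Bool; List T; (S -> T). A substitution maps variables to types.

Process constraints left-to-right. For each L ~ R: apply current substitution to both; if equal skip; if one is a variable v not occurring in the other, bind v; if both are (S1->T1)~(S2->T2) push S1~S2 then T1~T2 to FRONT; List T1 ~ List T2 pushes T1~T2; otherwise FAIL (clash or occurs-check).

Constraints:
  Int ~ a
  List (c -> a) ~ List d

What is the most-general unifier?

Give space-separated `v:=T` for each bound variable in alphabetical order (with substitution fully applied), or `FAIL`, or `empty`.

step 1: unify Int ~ a  [subst: {-} | 1 pending]
  bind a := Int
step 2: unify List (c -> Int) ~ List d  [subst: {a:=Int} | 0 pending]
  -> decompose List: push (c -> Int)~d
step 3: unify (c -> Int) ~ d  [subst: {a:=Int} | 0 pending]
  bind d := (c -> Int)

Answer: a:=Int d:=(c -> Int)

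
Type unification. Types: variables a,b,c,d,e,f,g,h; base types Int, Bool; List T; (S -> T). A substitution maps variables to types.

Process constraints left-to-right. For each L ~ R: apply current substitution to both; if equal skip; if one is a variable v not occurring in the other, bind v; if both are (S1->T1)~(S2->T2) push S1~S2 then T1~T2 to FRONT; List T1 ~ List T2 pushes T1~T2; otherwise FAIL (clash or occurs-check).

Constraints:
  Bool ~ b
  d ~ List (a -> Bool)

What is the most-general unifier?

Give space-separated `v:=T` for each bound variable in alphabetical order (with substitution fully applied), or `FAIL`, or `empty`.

Answer: b:=Bool d:=List (a -> Bool)

Derivation:
step 1: unify Bool ~ b  [subst: {-} | 1 pending]
  bind b := Bool
step 2: unify d ~ List (a -> Bool)  [subst: {b:=Bool} | 0 pending]
  bind d := List (a -> Bool)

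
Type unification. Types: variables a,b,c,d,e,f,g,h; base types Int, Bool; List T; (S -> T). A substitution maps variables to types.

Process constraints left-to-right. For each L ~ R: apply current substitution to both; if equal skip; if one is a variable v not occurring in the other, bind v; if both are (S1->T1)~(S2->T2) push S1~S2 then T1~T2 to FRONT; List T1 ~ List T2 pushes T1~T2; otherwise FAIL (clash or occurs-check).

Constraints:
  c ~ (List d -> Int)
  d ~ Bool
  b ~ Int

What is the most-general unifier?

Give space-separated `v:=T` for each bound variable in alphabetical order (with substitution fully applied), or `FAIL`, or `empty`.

Answer: b:=Int c:=(List Bool -> Int) d:=Bool

Derivation:
step 1: unify c ~ (List d -> Int)  [subst: {-} | 2 pending]
  bind c := (List d -> Int)
step 2: unify d ~ Bool  [subst: {c:=(List d -> Int)} | 1 pending]
  bind d := Bool
step 3: unify b ~ Int  [subst: {c:=(List d -> Int), d:=Bool} | 0 pending]
  bind b := Int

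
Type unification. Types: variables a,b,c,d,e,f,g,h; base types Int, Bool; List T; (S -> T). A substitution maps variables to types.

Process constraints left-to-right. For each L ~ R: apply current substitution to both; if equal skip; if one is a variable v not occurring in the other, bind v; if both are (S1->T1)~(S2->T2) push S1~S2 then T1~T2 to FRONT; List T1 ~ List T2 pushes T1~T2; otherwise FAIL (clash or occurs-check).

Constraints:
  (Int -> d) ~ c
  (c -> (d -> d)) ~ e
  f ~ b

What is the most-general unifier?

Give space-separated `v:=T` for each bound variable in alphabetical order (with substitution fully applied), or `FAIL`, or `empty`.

Answer: c:=(Int -> d) e:=((Int -> d) -> (d -> d)) f:=b

Derivation:
step 1: unify (Int -> d) ~ c  [subst: {-} | 2 pending]
  bind c := (Int -> d)
step 2: unify ((Int -> d) -> (d -> d)) ~ e  [subst: {c:=(Int -> d)} | 1 pending]
  bind e := ((Int -> d) -> (d -> d))
step 3: unify f ~ b  [subst: {c:=(Int -> d), e:=((Int -> d) -> (d -> d))} | 0 pending]
  bind f := b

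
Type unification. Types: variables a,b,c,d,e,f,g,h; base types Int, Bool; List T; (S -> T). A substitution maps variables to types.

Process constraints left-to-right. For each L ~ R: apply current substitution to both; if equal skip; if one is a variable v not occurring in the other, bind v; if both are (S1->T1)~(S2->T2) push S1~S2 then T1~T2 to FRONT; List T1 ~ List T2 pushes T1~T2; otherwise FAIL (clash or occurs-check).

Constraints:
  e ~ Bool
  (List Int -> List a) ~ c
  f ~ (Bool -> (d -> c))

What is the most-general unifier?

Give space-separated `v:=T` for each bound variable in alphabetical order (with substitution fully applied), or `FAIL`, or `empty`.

Answer: c:=(List Int -> List a) e:=Bool f:=(Bool -> (d -> (List Int -> List a)))

Derivation:
step 1: unify e ~ Bool  [subst: {-} | 2 pending]
  bind e := Bool
step 2: unify (List Int -> List a) ~ c  [subst: {e:=Bool} | 1 pending]
  bind c := (List Int -> List a)
step 3: unify f ~ (Bool -> (d -> (List Int -> List a)))  [subst: {e:=Bool, c:=(List Int -> List a)} | 0 pending]
  bind f := (Bool -> (d -> (List Int -> List a)))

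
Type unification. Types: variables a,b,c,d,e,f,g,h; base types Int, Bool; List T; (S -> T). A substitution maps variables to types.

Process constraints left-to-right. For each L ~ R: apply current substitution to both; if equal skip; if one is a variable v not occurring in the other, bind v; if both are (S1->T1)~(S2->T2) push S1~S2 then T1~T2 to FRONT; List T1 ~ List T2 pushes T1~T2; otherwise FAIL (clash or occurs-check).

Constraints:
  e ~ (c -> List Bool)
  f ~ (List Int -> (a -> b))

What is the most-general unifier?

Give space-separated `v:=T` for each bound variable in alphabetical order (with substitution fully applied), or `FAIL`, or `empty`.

step 1: unify e ~ (c -> List Bool)  [subst: {-} | 1 pending]
  bind e := (c -> List Bool)
step 2: unify f ~ (List Int -> (a -> b))  [subst: {e:=(c -> List Bool)} | 0 pending]
  bind f := (List Int -> (a -> b))

Answer: e:=(c -> List Bool) f:=(List Int -> (a -> b))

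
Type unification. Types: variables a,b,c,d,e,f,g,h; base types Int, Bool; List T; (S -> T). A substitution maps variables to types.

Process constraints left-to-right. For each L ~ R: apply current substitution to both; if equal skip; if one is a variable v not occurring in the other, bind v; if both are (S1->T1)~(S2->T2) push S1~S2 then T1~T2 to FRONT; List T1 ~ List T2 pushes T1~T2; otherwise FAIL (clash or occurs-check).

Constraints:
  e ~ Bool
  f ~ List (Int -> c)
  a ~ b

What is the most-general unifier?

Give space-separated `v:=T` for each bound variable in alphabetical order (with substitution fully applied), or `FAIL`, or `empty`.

step 1: unify e ~ Bool  [subst: {-} | 2 pending]
  bind e := Bool
step 2: unify f ~ List (Int -> c)  [subst: {e:=Bool} | 1 pending]
  bind f := List (Int -> c)
step 3: unify a ~ b  [subst: {e:=Bool, f:=List (Int -> c)} | 0 pending]
  bind a := b

Answer: a:=b e:=Bool f:=List (Int -> c)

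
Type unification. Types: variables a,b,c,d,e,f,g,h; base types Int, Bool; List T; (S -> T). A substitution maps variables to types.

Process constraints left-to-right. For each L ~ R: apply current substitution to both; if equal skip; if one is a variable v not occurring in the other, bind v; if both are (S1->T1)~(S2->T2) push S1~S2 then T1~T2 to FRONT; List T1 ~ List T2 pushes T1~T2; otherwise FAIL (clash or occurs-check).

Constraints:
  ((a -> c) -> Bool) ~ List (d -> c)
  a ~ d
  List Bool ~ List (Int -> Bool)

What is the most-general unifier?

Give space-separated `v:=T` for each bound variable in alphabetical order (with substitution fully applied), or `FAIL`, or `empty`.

Answer: FAIL

Derivation:
step 1: unify ((a -> c) -> Bool) ~ List (d -> c)  [subst: {-} | 2 pending]
  clash: ((a -> c) -> Bool) vs List (d -> c)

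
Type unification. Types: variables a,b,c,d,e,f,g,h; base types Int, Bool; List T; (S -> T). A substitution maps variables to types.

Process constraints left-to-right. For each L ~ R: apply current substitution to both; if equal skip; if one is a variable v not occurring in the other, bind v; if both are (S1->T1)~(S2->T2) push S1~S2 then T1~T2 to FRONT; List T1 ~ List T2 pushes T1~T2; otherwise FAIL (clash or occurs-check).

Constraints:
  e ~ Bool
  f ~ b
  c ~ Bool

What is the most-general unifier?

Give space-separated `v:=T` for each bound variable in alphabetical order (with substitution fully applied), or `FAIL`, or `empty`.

step 1: unify e ~ Bool  [subst: {-} | 2 pending]
  bind e := Bool
step 2: unify f ~ b  [subst: {e:=Bool} | 1 pending]
  bind f := b
step 3: unify c ~ Bool  [subst: {e:=Bool, f:=b} | 0 pending]
  bind c := Bool

Answer: c:=Bool e:=Bool f:=b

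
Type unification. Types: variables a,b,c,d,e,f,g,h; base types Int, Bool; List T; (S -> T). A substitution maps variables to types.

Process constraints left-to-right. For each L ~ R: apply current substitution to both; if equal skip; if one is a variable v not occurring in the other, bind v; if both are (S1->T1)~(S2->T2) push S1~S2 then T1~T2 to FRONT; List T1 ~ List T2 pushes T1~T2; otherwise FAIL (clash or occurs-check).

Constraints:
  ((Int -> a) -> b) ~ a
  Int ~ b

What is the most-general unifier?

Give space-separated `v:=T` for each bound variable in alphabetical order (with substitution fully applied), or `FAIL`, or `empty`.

step 1: unify ((Int -> a) -> b) ~ a  [subst: {-} | 1 pending]
  occurs-check fail

Answer: FAIL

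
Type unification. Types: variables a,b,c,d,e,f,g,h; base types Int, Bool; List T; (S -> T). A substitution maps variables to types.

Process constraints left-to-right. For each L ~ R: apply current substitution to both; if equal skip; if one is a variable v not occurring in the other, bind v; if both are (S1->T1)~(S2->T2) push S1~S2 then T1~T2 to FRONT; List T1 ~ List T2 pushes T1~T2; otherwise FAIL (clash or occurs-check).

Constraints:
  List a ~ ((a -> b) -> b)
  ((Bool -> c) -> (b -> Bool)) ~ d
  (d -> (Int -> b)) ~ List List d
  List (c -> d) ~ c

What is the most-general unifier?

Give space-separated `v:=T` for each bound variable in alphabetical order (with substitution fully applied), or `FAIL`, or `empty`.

Answer: FAIL

Derivation:
step 1: unify List a ~ ((a -> b) -> b)  [subst: {-} | 3 pending]
  clash: List a vs ((a -> b) -> b)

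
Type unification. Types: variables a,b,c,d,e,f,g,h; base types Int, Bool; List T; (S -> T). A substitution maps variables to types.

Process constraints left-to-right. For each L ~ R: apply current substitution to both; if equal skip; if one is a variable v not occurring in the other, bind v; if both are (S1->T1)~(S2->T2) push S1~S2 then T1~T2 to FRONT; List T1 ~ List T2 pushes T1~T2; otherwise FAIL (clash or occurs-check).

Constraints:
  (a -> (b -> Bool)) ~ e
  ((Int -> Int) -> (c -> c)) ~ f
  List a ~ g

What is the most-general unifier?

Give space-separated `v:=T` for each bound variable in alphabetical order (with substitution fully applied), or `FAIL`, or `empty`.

step 1: unify (a -> (b -> Bool)) ~ e  [subst: {-} | 2 pending]
  bind e := (a -> (b -> Bool))
step 2: unify ((Int -> Int) -> (c -> c)) ~ f  [subst: {e:=(a -> (b -> Bool))} | 1 pending]
  bind f := ((Int -> Int) -> (c -> c))
step 3: unify List a ~ g  [subst: {e:=(a -> (b -> Bool)), f:=((Int -> Int) -> (c -> c))} | 0 pending]
  bind g := List a

Answer: e:=(a -> (b -> Bool)) f:=((Int -> Int) -> (c -> c)) g:=List a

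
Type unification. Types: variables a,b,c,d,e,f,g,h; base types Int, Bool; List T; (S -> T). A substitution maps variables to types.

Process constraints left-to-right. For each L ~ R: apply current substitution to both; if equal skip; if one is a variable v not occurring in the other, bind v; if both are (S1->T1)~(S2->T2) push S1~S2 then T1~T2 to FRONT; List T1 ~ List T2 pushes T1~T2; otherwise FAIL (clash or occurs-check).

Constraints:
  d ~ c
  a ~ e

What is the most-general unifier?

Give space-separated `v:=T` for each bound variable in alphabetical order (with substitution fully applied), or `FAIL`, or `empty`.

Answer: a:=e d:=c

Derivation:
step 1: unify d ~ c  [subst: {-} | 1 pending]
  bind d := c
step 2: unify a ~ e  [subst: {d:=c} | 0 pending]
  bind a := e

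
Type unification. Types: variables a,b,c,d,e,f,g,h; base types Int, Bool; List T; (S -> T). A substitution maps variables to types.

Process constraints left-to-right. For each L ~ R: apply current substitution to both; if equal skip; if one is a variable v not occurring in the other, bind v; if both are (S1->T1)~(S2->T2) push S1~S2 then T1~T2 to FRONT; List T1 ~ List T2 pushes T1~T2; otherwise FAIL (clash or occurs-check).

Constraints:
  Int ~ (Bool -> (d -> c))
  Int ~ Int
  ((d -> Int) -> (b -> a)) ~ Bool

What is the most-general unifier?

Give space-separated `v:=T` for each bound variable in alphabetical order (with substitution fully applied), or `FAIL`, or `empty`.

step 1: unify Int ~ (Bool -> (d -> c))  [subst: {-} | 2 pending]
  clash: Int vs (Bool -> (d -> c))

Answer: FAIL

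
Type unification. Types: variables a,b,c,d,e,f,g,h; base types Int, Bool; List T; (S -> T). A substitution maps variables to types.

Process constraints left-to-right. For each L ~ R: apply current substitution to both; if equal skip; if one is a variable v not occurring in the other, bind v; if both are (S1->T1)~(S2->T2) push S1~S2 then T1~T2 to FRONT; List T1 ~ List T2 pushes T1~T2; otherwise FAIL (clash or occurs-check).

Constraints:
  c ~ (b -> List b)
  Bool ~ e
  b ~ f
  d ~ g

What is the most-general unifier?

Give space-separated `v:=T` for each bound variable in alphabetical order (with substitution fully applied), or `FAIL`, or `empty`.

step 1: unify c ~ (b -> List b)  [subst: {-} | 3 pending]
  bind c := (b -> List b)
step 2: unify Bool ~ e  [subst: {c:=(b -> List b)} | 2 pending]
  bind e := Bool
step 3: unify b ~ f  [subst: {c:=(b -> List b), e:=Bool} | 1 pending]
  bind b := f
step 4: unify d ~ g  [subst: {c:=(b -> List b), e:=Bool, b:=f} | 0 pending]
  bind d := g

Answer: b:=f c:=(f -> List f) d:=g e:=Bool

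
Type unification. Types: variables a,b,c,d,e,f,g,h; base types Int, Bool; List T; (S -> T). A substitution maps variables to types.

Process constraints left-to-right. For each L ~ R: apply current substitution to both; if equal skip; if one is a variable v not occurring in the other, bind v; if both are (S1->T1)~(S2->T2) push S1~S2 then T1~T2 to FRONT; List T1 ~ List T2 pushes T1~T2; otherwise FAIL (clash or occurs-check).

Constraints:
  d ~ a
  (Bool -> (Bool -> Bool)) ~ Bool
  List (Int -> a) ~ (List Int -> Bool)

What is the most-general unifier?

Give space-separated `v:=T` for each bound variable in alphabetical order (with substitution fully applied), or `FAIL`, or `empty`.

Answer: FAIL

Derivation:
step 1: unify d ~ a  [subst: {-} | 2 pending]
  bind d := a
step 2: unify (Bool -> (Bool -> Bool)) ~ Bool  [subst: {d:=a} | 1 pending]
  clash: (Bool -> (Bool -> Bool)) vs Bool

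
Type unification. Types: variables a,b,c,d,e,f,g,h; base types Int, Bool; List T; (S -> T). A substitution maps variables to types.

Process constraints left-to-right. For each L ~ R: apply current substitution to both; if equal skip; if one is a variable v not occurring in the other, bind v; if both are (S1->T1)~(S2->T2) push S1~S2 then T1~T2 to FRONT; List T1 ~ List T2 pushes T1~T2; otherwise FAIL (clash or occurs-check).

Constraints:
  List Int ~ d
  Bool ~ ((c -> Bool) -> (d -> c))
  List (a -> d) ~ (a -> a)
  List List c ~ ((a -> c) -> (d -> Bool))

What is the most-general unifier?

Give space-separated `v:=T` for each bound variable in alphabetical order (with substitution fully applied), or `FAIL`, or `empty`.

Answer: FAIL

Derivation:
step 1: unify List Int ~ d  [subst: {-} | 3 pending]
  bind d := List Int
step 2: unify Bool ~ ((c -> Bool) -> (List Int -> c))  [subst: {d:=List Int} | 2 pending]
  clash: Bool vs ((c -> Bool) -> (List Int -> c))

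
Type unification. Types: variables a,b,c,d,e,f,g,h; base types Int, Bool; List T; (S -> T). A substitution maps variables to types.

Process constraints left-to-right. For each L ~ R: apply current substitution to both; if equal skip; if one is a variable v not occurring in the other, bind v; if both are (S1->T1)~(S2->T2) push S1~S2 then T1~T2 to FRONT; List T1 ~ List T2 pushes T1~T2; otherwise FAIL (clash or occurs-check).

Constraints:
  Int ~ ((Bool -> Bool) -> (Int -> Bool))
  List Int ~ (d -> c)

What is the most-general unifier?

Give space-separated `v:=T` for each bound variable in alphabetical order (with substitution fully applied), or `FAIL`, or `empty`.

step 1: unify Int ~ ((Bool -> Bool) -> (Int -> Bool))  [subst: {-} | 1 pending]
  clash: Int vs ((Bool -> Bool) -> (Int -> Bool))

Answer: FAIL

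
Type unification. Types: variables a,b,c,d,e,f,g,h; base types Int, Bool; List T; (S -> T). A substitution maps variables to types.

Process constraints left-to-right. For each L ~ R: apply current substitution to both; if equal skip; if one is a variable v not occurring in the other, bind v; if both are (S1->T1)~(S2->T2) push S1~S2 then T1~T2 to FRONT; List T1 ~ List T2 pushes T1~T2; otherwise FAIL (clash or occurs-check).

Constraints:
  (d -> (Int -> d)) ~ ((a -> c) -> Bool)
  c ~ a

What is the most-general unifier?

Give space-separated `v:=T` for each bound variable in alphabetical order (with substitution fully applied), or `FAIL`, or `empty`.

Answer: FAIL

Derivation:
step 1: unify (d -> (Int -> d)) ~ ((a -> c) -> Bool)  [subst: {-} | 1 pending]
  -> decompose arrow: push d~(a -> c), (Int -> d)~Bool
step 2: unify d ~ (a -> c)  [subst: {-} | 2 pending]
  bind d := (a -> c)
step 3: unify (Int -> (a -> c)) ~ Bool  [subst: {d:=(a -> c)} | 1 pending]
  clash: (Int -> (a -> c)) vs Bool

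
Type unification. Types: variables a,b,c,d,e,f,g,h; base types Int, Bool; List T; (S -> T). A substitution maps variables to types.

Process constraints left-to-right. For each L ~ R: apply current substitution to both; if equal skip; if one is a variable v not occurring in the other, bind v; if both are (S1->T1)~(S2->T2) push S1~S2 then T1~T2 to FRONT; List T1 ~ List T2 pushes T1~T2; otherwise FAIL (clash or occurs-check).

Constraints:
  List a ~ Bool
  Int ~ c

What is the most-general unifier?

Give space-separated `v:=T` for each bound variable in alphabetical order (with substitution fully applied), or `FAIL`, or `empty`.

step 1: unify List a ~ Bool  [subst: {-} | 1 pending]
  clash: List a vs Bool

Answer: FAIL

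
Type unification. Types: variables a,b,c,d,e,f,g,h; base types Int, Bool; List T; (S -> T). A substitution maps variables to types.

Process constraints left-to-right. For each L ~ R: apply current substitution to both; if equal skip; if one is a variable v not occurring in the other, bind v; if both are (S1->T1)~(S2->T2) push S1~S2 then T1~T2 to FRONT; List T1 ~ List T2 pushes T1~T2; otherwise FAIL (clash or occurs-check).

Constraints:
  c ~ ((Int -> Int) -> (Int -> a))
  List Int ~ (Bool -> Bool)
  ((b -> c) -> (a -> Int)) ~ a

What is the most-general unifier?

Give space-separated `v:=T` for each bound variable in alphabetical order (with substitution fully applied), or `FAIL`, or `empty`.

Answer: FAIL

Derivation:
step 1: unify c ~ ((Int -> Int) -> (Int -> a))  [subst: {-} | 2 pending]
  bind c := ((Int -> Int) -> (Int -> a))
step 2: unify List Int ~ (Bool -> Bool)  [subst: {c:=((Int -> Int) -> (Int -> a))} | 1 pending]
  clash: List Int vs (Bool -> Bool)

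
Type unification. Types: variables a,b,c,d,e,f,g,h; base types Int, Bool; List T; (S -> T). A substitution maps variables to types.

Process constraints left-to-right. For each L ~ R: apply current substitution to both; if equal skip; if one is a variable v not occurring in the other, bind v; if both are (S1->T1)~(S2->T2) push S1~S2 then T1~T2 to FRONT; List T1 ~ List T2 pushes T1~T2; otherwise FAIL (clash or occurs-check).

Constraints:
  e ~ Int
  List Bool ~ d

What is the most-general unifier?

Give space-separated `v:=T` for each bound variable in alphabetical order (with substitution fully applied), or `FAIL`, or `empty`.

step 1: unify e ~ Int  [subst: {-} | 1 pending]
  bind e := Int
step 2: unify List Bool ~ d  [subst: {e:=Int} | 0 pending]
  bind d := List Bool

Answer: d:=List Bool e:=Int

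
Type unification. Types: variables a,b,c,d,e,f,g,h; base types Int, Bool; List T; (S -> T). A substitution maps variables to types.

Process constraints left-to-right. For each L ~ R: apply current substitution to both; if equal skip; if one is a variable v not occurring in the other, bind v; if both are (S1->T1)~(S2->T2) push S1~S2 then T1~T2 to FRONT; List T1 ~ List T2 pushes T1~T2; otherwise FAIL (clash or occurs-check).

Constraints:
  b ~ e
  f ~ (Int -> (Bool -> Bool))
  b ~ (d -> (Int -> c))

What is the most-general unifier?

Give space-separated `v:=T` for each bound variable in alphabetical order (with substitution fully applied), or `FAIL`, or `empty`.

step 1: unify b ~ e  [subst: {-} | 2 pending]
  bind b := e
step 2: unify f ~ (Int -> (Bool -> Bool))  [subst: {b:=e} | 1 pending]
  bind f := (Int -> (Bool -> Bool))
step 3: unify e ~ (d -> (Int -> c))  [subst: {b:=e, f:=(Int -> (Bool -> Bool))} | 0 pending]
  bind e := (d -> (Int -> c))

Answer: b:=(d -> (Int -> c)) e:=(d -> (Int -> c)) f:=(Int -> (Bool -> Bool))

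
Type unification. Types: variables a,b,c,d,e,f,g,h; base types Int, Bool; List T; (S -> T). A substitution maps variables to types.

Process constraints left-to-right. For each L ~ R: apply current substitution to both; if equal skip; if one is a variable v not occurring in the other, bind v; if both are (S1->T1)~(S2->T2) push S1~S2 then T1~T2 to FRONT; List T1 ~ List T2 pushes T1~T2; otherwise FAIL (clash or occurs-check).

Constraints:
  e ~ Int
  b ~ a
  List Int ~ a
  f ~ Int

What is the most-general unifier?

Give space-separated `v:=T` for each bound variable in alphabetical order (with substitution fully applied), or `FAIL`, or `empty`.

Answer: a:=List Int b:=List Int e:=Int f:=Int

Derivation:
step 1: unify e ~ Int  [subst: {-} | 3 pending]
  bind e := Int
step 2: unify b ~ a  [subst: {e:=Int} | 2 pending]
  bind b := a
step 3: unify List Int ~ a  [subst: {e:=Int, b:=a} | 1 pending]
  bind a := List Int
step 4: unify f ~ Int  [subst: {e:=Int, b:=a, a:=List Int} | 0 pending]
  bind f := Int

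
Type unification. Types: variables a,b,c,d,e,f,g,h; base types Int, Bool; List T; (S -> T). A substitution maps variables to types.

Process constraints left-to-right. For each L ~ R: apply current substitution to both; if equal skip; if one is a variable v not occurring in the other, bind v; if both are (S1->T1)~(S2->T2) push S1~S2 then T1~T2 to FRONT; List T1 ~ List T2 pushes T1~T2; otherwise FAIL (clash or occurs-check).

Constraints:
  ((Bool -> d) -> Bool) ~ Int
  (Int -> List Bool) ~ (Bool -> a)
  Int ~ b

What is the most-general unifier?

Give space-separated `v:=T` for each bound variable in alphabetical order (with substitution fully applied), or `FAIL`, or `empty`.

step 1: unify ((Bool -> d) -> Bool) ~ Int  [subst: {-} | 2 pending]
  clash: ((Bool -> d) -> Bool) vs Int

Answer: FAIL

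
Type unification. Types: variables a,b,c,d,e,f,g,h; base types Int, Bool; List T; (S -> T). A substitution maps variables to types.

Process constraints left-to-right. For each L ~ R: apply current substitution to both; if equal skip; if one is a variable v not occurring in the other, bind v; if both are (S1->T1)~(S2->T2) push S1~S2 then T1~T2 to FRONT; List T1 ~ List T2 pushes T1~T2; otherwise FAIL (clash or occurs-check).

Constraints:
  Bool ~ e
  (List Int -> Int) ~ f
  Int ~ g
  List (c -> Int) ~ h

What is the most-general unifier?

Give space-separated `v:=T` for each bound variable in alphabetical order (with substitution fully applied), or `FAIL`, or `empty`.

step 1: unify Bool ~ e  [subst: {-} | 3 pending]
  bind e := Bool
step 2: unify (List Int -> Int) ~ f  [subst: {e:=Bool} | 2 pending]
  bind f := (List Int -> Int)
step 3: unify Int ~ g  [subst: {e:=Bool, f:=(List Int -> Int)} | 1 pending]
  bind g := Int
step 4: unify List (c -> Int) ~ h  [subst: {e:=Bool, f:=(List Int -> Int), g:=Int} | 0 pending]
  bind h := List (c -> Int)

Answer: e:=Bool f:=(List Int -> Int) g:=Int h:=List (c -> Int)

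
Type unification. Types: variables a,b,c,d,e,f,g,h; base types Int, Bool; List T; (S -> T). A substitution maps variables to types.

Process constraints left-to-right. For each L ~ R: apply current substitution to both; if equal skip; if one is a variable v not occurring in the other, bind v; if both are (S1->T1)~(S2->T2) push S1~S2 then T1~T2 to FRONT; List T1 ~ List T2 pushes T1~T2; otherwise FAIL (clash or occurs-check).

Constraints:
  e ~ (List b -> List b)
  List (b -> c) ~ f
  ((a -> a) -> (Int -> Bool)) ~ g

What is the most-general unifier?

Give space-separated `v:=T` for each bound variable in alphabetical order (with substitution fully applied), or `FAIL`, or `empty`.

Answer: e:=(List b -> List b) f:=List (b -> c) g:=((a -> a) -> (Int -> Bool))

Derivation:
step 1: unify e ~ (List b -> List b)  [subst: {-} | 2 pending]
  bind e := (List b -> List b)
step 2: unify List (b -> c) ~ f  [subst: {e:=(List b -> List b)} | 1 pending]
  bind f := List (b -> c)
step 3: unify ((a -> a) -> (Int -> Bool)) ~ g  [subst: {e:=(List b -> List b), f:=List (b -> c)} | 0 pending]
  bind g := ((a -> a) -> (Int -> Bool))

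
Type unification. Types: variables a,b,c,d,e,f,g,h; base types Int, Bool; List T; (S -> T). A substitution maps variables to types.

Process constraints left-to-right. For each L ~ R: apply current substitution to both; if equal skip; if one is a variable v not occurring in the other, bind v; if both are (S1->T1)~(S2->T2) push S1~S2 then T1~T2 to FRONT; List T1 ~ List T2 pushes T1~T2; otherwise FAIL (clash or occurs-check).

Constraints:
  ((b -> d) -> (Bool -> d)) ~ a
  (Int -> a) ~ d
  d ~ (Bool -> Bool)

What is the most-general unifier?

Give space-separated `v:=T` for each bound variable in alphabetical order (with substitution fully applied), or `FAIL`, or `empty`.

Answer: FAIL

Derivation:
step 1: unify ((b -> d) -> (Bool -> d)) ~ a  [subst: {-} | 2 pending]
  bind a := ((b -> d) -> (Bool -> d))
step 2: unify (Int -> ((b -> d) -> (Bool -> d))) ~ d  [subst: {a:=((b -> d) -> (Bool -> d))} | 1 pending]
  occurs-check fail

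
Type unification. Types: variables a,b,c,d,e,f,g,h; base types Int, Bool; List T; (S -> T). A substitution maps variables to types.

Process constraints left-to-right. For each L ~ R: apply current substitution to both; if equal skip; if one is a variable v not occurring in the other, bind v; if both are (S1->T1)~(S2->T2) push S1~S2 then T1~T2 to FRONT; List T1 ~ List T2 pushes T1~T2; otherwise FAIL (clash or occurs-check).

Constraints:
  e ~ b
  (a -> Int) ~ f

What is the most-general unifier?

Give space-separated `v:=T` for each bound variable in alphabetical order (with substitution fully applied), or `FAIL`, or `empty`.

step 1: unify e ~ b  [subst: {-} | 1 pending]
  bind e := b
step 2: unify (a -> Int) ~ f  [subst: {e:=b} | 0 pending]
  bind f := (a -> Int)

Answer: e:=b f:=(a -> Int)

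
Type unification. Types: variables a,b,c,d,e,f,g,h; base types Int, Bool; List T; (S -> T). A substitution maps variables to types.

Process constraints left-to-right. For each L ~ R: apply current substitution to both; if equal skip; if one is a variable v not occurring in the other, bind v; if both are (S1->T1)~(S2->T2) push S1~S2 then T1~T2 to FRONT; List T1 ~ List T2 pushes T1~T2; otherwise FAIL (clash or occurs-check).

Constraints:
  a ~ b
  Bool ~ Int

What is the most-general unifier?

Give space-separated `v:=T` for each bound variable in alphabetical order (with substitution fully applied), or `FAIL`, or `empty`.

Answer: FAIL

Derivation:
step 1: unify a ~ b  [subst: {-} | 1 pending]
  bind a := b
step 2: unify Bool ~ Int  [subst: {a:=b} | 0 pending]
  clash: Bool vs Int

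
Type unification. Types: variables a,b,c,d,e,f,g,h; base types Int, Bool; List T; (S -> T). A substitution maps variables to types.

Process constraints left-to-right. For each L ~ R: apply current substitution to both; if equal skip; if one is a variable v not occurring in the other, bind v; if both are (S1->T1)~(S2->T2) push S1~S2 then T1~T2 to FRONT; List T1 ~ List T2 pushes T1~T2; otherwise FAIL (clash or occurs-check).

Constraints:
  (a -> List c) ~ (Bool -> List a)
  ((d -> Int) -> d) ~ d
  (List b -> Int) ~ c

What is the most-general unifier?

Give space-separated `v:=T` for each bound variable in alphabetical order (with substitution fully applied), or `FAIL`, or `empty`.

step 1: unify (a -> List c) ~ (Bool -> List a)  [subst: {-} | 2 pending]
  -> decompose arrow: push a~Bool, List c~List a
step 2: unify a ~ Bool  [subst: {-} | 3 pending]
  bind a := Bool
step 3: unify List c ~ List Bool  [subst: {a:=Bool} | 2 pending]
  -> decompose List: push c~Bool
step 4: unify c ~ Bool  [subst: {a:=Bool} | 2 pending]
  bind c := Bool
step 5: unify ((d -> Int) -> d) ~ d  [subst: {a:=Bool, c:=Bool} | 1 pending]
  occurs-check fail

Answer: FAIL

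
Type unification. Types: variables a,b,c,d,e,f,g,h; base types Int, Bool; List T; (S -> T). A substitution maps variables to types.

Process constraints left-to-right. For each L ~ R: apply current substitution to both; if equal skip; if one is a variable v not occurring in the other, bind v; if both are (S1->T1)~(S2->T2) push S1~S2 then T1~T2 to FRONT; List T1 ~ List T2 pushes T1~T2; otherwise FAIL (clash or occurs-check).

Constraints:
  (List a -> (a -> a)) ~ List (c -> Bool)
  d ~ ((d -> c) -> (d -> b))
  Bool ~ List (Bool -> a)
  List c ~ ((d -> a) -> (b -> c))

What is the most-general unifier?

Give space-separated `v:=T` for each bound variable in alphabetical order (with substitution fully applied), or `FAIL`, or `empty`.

step 1: unify (List a -> (a -> a)) ~ List (c -> Bool)  [subst: {-} | 3 pending]
  clash: (List a -> (a -> a)) vs List (c -> Bool)

Answer: FAIL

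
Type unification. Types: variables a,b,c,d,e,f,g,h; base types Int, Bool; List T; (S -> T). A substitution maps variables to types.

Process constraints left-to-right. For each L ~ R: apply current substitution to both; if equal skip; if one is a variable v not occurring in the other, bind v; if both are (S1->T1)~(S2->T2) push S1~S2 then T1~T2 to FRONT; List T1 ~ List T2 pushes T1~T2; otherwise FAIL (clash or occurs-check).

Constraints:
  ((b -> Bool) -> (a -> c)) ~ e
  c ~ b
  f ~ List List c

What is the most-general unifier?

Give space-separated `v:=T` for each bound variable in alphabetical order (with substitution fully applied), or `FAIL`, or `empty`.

step 1: unify ((b -> Bool) -> (a -> c)) ~ e  [subst: {-} | 2 pending]
  bind e := ((b -> Bool) -> (a -> c))
step 2: unify c ~ b  [subst: {e:=((b -> Bool) -> (a -> c))} | 1 pending]
  bind c := b
step 3: unify f ~ List List b  [subst: {e:=((b -> Bool) -> (a -> c)), c:=b} | 0 pending]
  bind f := List List b

Answer: c:=b e:=((b -> Bool) -> (a -> b)) f:=List List b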